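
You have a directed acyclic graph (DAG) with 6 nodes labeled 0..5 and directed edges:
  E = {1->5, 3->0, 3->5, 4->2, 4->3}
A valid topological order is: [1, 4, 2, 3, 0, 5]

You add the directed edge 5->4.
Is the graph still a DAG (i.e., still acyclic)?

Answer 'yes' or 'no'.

Given toposort: [1, 4, 2, 3, 0, 5]
Position of 5: index 5; position of 4: index 1
New edge 5->4: backward (u after v in old order)
Backward edge: old toposort is now invalid. Check if this creates a cycle.
Does 4 already reach 5? Reachable from 4: [0, 2, 3, 4, 5]. YES -> cycle!
Still a DAG? no

Answer: no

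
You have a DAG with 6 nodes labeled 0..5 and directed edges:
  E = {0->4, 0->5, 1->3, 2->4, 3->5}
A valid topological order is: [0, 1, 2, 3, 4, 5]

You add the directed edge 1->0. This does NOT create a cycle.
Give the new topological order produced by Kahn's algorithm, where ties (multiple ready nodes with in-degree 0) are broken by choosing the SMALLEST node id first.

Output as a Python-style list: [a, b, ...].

Answer: [1, 0, 2, 3, 4, 5]

Derivation:
Old toposort: [0, 1, 2, 3, 4, 5]
Added edge: 1->0
Position of 1 (1) > position of 0 (0). Must reorder: 1 must now come before 0.
Run Kahn's algorithm (break ties by smallest node id):
  initial in-degrees: [1, 0, 0, 1, 2, 2]
  ready (indeg=0): [1, 2]
  pop 1: indeg[0]->0; indeg[3]->0 | ready=[0, 2, 3] | order so far=[1]
  pop 0: indeg[4]->1; indeg[5]->1 | ready=[2, 3] | order so far=[1, 0]
  pop 2: indeg[4]->0 | ready=[3, 4] | order so far=[1, 0, 2]
  pop 3: indeg[5]->0 | ready=[4, 5] | order so far=[1, 0, 2, 3]
  pop 4: no out-edges | ready=[5] | order so far=[1, 0, 2, 3, 4]
  pop 5: no out-edges | ready=[] | order so far=[1, 0, 2, 3, 4, 5]
  Result: [1, 0, 2, 3, 4, 5]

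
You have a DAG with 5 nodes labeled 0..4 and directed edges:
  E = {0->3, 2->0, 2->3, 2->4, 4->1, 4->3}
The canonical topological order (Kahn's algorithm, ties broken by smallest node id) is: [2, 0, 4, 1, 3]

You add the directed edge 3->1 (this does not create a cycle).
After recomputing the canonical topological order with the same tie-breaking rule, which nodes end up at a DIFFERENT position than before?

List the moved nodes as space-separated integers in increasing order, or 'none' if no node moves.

Old toposort: [2, 0, 4, 1, 3]
Added edge 3->1
Recompute Kahn (smallest-id tiebreak):
  initial in-degrees: [1, 2, 0, 3, 1]
  ready (indeg=0): [2]
  pop 2: indeg[0]->0; indeg[3]->2; indeg[4]->0 | ready=[0, 4] | order so far=[2]
  pop 0: indeg[3]->1 | ready=[4] | order so far=[2, 0]
  pop 4: indeg[1]->1; indeg[3]->0 | ready=[3] | order so far=[2, 0, 4]
  pop 3: indeg[1]->0 | ready=[1] | order so far=[2, 0, 4, 3]
  pop 1: no out-edges | ready=[] | order so far=[2, 0, 4, 3, 1]
New canonical toposort: [2, 0, 4, 3, 1]
Compare positions:
  Node 0: index 1 -> 1 (same)
  Node 1: index 3 -> 4 (moved)
  Node 2: index 0 -> 0 (same)
  Node 3: index 4 -> 3 (moved)
  Node 4: index 2 -> 2 (same)
Nodes that changed position: 1 3

Answer: 1 3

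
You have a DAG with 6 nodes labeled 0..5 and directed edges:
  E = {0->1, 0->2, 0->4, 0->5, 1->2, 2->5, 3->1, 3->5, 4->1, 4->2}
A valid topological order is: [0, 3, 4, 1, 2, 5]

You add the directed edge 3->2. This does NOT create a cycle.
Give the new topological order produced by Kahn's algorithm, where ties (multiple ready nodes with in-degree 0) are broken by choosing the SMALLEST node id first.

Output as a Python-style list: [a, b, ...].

Answer: [0, 3, 4, 1, 2, 5]

Derivation:
Old toposort: [0, 3, 4, 1, 2, 5]
Added edge: 3->2
Position of 3 (1) < position of 2 (4). Old order still valid.
Run Kahn's algorithm (break ties by smallest node id):
  initial in-degrees: [0, 3, 4, 0, 1, 3]
  ready (indeg=0): [0, 3]
  pop 0: indeg[1]->2; indeg[2]->3; indeg[4]->0; indeg[5]->2 | ready=[3, 4] | order so far=[0]
  pop 3: indeg[1]->1; indeg[2]->2; indeg[5]->1 | ready=[4] | order so far=[0, 3]
  pop 4: indeg[1]->0; indeg[2]->1 | ready=[1] | order so far=[0, 3, 4]
  pop 1: indeg[2]->0 | ready=[2] | order so far=[0, 3, 4, 1]
  pop 2: indeg[5]->0 | ready=[5] | order so far=[0, 3, 4, 1, 2]
  pop 5: no out-edges | ready=[] | order so far=[0, 3, 4, 1, 2, 5]
  Result: [0, 3, 4, 1, 2, 5]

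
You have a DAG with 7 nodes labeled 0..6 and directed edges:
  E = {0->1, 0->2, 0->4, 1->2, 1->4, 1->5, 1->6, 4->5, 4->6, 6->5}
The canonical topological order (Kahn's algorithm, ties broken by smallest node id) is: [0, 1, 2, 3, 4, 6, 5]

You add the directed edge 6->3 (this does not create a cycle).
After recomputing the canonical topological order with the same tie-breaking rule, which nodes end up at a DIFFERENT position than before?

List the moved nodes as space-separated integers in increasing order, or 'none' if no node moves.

Old toposort: [0, 1, 2, 3, 4, 6, 5]
Added edge 6->3
Recompute Kahn (smallest-id tiebreak):
  initial in-degrees: [0, 1, 2, 1, 2, 3, 2]
  ready (indeg=0): [0]
  pop 0: indeg[1]->0; indeg[2]->1; indeg[4]->1 | ready=[1] | order so far=[0]
  pop 1: indeg[2]->0; indeg[4]->0; indeg[5]->2; indeg[6]->1 | ready=[2, 4] | order so far=[0, 1]
  pop 2: no out-edges | ready=[4] | order so far=[0, 1, 2]
  pop 4: indeg[5]->1; indeg[6]->0 | ready=[6] | order so far=[0, 1, 2, 4]
  pop 6: indeg[3]->0; indeg[5]->0 | ready=[3, 5] | order so far=[0, 1, 2, 4, 6]
  pop 3: no out-edges | ready=[5] | order so far=[0, 1, 2, 4, 6, 3]
  pop 5: no out-edges | ready=[] | order so far=[0, 1, 2, 4, 6, 3, 5]
New canonical toposort: [0, 1, 2, 4, 6, 3, 5]
Compare positions:
  Node 0: index 0 -> 0 (same)
  Node 1: index 1 -> 1 (same)
  Node 2: index 2 -> 2 (same)
  Node 3: index 3 -> 5 (moved)
  Node 4: index 4 -> 3 (moved)
  Node 5: index 6 -> 6 (same)
  Node 6: index 5 -> 4 (moved)
Nodes that changed position: 3 4 6

Answer: 3 4 6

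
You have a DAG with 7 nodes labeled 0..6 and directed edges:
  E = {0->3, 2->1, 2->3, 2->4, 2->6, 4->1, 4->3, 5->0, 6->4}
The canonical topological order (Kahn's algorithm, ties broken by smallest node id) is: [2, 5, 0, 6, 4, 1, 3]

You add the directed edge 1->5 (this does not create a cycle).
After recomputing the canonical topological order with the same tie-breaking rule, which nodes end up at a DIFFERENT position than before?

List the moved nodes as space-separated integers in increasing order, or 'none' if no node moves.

Answer: 0 1 4 5 6

Derivation:
Old toposort: [2, 5, 0, 6, 4, 1, 3]
Added edge 1->5
Recompute Kahn (smallest-id tiebreak):
  initial in-degrees: [1, 2, 0, 3, 2, 1, 1]
  ready (indeg=0): [2]
  pop 2: indeg[1]->1; indeg[3]->2; indeg[4]->1; indeg[6]->0 | ready=[6] | order so far=[2]
  pop 6: indeg[4]->0 | ready=[4] | order so far=[2, 6]
  pop 4: indeg[1]->0; indeg[3]->1 | ready=[1] | order so far=[2, 6, 4]
  pop 1: indeg[5]->0 | ready=[5] | order so far=[2, 6, 4, 1]
  pop 5: indeg[0]->0 | ready=[0] | order so far=[2, 6, 4, 1, 5]
  pop 0: indeg[3]->0 | ready=[3] | order so far=[2, 6, 4, 1, 5, 0]
  pop 3: no out-edges | ready=[] | order so far=[2, 6, 4, 1, 5, 0, 3]
New canonical toposort: [2, 6, 4, 1, 5, 0, 3]
Compare positions:
  Node 0: index 2 -> 5 (moved)
  Node 1: index 5 -> 3 (moved)
  Node 2: index 0 -> 0 (same)
  Node 3: index 6 -> 6 (same)
  Node 4: index 4 -> 2 (moved)
  Node 5: index 1 -> 4 (moved)
  Node 6: index 3 -> 1 (moved)
Nodes that changed position: 0 1 4 5 6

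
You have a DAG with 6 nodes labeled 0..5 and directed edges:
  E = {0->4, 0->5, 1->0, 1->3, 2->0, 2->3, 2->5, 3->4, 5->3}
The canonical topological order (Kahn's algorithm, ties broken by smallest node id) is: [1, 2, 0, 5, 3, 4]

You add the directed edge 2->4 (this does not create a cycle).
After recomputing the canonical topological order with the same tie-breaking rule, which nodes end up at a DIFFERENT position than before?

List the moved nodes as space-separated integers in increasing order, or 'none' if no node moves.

Answer: none

Derivation:
Old toposort: [1, 2, 0, 5, 3, 4]
Added edge 2->4
Recompute Kahn (smallest-id tiebreak):
  initial in-degrees: [2, 0, 0, 3, 3, 2]
  ready (indeg=0): [1, 2]
  pop 1: indeg[0]->1; indeg[3]->2 | ready=[2] | order so far=[1]
  pop 2: indeg[0]->0; indeg[3]->1; indeg[4]->2; indeg[5]->1 | ready=[0] | order so far=[1, 2]
  pop 0: indeg[4]->1; indeg[5]->0 | ready=[5] | order so far=[1, 2, 0]
  pop 5: indeg[3]->0 | ready=[3] | order so far=[1, 2, 0, 5]
  pop 3: indeg[4]->0 | ready=[4] | order so far=[1, 2, 0, 5, 3]
  pop 4: no out-edges | ready=[] | order so far=[1, 2, 0, 5, 3, 4]
New canonical toposort: [1, 2, 0, 5, 3, 4]
Compare positions:
  Node 0: index 2 -> 2 (same)
  Node 1: index 0 -> 0 (same)
  Node 2: index 1 -> 1 (same)
  Node 3: index 4 -> 4 (same)
  Node 4: index 5 -> 5 (same)
  Node 5: index 3 -> 3 (same)
Nodes that changed position: none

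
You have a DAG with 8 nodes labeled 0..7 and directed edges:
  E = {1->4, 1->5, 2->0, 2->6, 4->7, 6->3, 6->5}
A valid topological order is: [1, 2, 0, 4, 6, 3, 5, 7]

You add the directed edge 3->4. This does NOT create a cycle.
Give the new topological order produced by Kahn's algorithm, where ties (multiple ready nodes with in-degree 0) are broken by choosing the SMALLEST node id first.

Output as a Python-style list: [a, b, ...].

Old toposort: [1, 2, 0, 4, 6, 3, 5, 7]
Added edge: 3->4
Position of 3 (5) > position of 4 (3). Must reorder: 3 must now come before 4.
Run Kahn's algorithm (break ties by smallest node id):
  initial in-degrees: [1, 0, 0, 1, 2, 2, 1, 1]
  ready (indeg=0): [1, 2]
  pop 1: indeg[4]->1; indeg[5]->1 | ready=[2] | order so far=[1]
  pop 2: indeg[0]->0; indeg[6]->0 | ready=[0, 6] | order so far=[1, 2]
  pop 0: no out-edges | ready=[6] | order so far=[1, 2, 0]
  pop 6: indeg[3]->0; indeg[5]->0 | ready=[3, 5] | order so far=[1, 2, 0, 6]
  pop 3: indeg[4]->0 | ready=[4, 5] | order so far=[1, 2, 0, 6, 3]
  pop 4: indeg[7]->0 | ready=[5, 7] | order so far=[1, 2, 0, 6, 3, 4]
  pop 5: no out-edges | ready=[7] | order so far=[1, 2, 0, 6, 3, 4, 5]
  pop 7: no out-edges | ready=[] | order so far=[1, 2, 0, 6, 3, 4, 5, 7]
  Result: [1, 2, 0, 6, 3, 4, 5, 7]

Answer: [1, 2, 0, 6, 3, 4, 5, 7]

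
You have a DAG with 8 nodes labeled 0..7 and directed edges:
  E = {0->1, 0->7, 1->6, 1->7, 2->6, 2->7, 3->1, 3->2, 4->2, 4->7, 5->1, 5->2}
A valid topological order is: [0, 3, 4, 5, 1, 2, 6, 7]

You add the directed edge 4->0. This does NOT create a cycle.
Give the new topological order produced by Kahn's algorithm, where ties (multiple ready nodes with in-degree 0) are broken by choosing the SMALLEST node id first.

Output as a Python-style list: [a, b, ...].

Answer: [3, 4, 0, 5, 1, 2, 6, 7]

Derivation:
Old toposort: [0, 3, 4, 5, 1, 2, 6, 7]
Added edge: 4->0
Position of 4 (2) > position of 0 (0). Must reorder: 4 must now come before 0.
Run Kahn's algorithm (break ties by smallest node id):
  initial in-degrees: [1, 3, 3, 0, 0, 0, 2, 4]
  ready (indeg=0): [3, 4, 5]
  pop 3: indeg[1]->2; indeg[2]->2 | ready=[4, 5] | order so far=[3]
  pop 4: indeg[0]->0; indeg[2]->1; indeg[7]->3 | ready=[0, 5] | order so far=[3, 4]
  pop 0: indeg[1]->1; indeg[7]->2 | ready=[5] | order so far=[3, 4, 0]
  pop 5: indeg[1]->0; indeg[2]->0 | ready=[1, 2] | order so far=[3, 4, 0, 5]
  pop 1: indeg[6]->1; indeg[7]->1 | ready=[2] | order so far=[3, 4, 0, 5, 1]
  pop 2: indeg[6]->0; indeg[7]->0 | ready=[6, 7] | order so far=[3, 4, 0, 5, 1, 2]
  pop 6: no out-edges | ready=[7] | order so far=[3, 4, 0, 5, 1, 2, 6]
  pop 7: no out-edges | ready=[] | order so far=[3, 4, 0, 5, 1, 2, 6, 7]
  Result: [3, 4, 0, 5, 1, 2, 6, 7]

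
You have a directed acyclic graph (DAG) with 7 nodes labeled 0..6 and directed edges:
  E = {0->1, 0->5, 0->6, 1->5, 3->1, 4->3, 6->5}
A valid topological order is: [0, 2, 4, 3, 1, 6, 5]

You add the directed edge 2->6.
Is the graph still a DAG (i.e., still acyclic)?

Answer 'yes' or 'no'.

Given toposort: [0, 2, 4, 3, 1, 6, 5]
Position of 2: index 1; position of 6: index 5
New edge 2->6: forward
Forward edge: respects the existing order. Still a DAG, same toposort still valid.
Still a DAG? yes

Answer: yes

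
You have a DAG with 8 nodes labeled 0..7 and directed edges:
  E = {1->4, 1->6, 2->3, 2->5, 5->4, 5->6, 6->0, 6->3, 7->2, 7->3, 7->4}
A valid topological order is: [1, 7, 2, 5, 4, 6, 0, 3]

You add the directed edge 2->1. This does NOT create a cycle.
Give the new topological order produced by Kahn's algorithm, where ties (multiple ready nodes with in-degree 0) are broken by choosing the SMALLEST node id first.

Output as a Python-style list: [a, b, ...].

Old toposort: [1, 7, 2, 5, 4, 6, 0, 3]
Added edge: 2->1
Position of 2 (2) > position of 1 (0). Must reorder: 2 must now come before 1.
Run Kahn's algorithm (break ties by smallest node id):
  initial in-degrees: [1, 1, 1, 3, 3, 1, 2, 0]
  ready (indeg=0): [7]
  pop 7: indeg[2]->0; indeg[3]->2; indeg[4]->2 | ready=[2] | order so far=[7]
  pop 2: indeg[1]->0; indeg[3]->1; indeg[5]->0 | ready=[1, 5] | order so far=[7, 2]
  pop 1: indeg[4]->1; indeg[6]->1 | ready=[5] | order so far=[7, 2, 1]
  pop 5: indeg[4]->0; indeg[6]->0 | ready=[4, 6] | order so far=[7, 2, 1, 5]
  pop 4: no out-edges | ready=[6] | order so far=[7, 2, 1, 5, 4]
  pop 6: indeg[0]->0; indeg[3]->0 | ready=[0, 3] | order so far=[7, 2, 1, 5, 4, 6]
  pop 0: no out-edges | ready=[3] | order so far=[7, 2, 1, 5, 4, 6, 0]
  pop 3: no out-edges | ready=[] | order so far=[7, 2, 1, 5, 4, 6, 0, 3]
  Result: [7, 2, 1, 5, 4, 6, 0, 3]

Answer: [7, 2, 1, 5, 4, 6, 0, 3]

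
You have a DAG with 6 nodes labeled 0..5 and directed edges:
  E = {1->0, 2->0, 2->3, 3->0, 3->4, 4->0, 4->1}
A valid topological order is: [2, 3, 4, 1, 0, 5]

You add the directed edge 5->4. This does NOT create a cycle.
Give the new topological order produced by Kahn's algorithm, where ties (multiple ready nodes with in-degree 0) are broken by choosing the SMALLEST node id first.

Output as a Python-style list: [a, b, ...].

Answer: [2, 3, 5, 4, 1, 0]

Derivation:
Old toposort: [2, 3, 4, 1, 0, 5]
Added edge: 5->4
Position of 5 (5) > position of 4 (2). Must reorder: 5 must now come before 4.
Run Kahn's algorithm (break ties by smallest node id):
  initial in-degrees: [4, 1, 0, 1, 2, 0]
  ready (indeg=0): [2, 5]
  pop 2: indeg[0]->3; indeg[3]->0 | ready=[3, 5] | order so far=[2]
  pop 3: indeg[0]->2; indeg[4]->1 | ready=[5] | order so far=[2, 3]
  pop 5: indeg[4]->0 | ready=[4] | order so far=[2, 3, 5]
  pop 4: indeg[0]->1; indeg[1]->0 | ready=[1] | order so far=[2, 3, 5, 4]
  pop 1: indeg[0]->0 | ready=[0] | order so far=[2, 3, 5, 4, 1]
  pop 0: no out-edges | ready=[] | order so far=[2, 3, 5, 4, 1, 0]
  Result: [2, 3, 5, 4, 1, 0]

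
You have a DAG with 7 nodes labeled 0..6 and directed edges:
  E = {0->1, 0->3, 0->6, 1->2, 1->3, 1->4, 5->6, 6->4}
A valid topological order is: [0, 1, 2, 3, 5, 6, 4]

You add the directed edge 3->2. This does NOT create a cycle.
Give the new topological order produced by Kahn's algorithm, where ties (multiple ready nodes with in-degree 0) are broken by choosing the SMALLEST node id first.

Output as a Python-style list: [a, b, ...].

Old toposort: [0, 1, 2, 3, 5, 6, 4]
Added edge: 3->2
Position of 3 (3) > position of 2 (2). Must reorder: 3 must now come before 2.
Run Kahn's algorithm (break ties by smallest node id):
  initial in-degrees: [0, 1, 2, 2, 2, 0, 2]
  ready (indeg=0): [0, 5]
  pop 0: indeg[1]->0; indeg[3]->1; indeg[6]->1 | ready=[1, 5] | order so far=[0]
  pop 1: indeg[2]->1; indeg[3]->0; indeg[4]->1 | ready=[3, 5] | order so far=[0, 1]
  pop 3: indeg[2]->0 | ready=[2, 5] | order so far=[0, 1, 3]
  pop 2: no out-edges | ready=[5] | order so far=[0, 1, 3, 2]
  pop 5: indeg[6]->0 | ready=[6] | order so far=[0, 1, 3, 2, 5]
  pop 6: indeg[4]->0 | ready=[4] | order so far=[0, 1, 3, 2, 5, 6]
  pop 4: no out-edges | ready=[] | order so far=[0, 1, 3, 2, 5, 6, 4]
  Result: [0, 1, 3, 2, 5, 6, 4]

Answer: [0, 1, 3, 2, 5, 6, 4]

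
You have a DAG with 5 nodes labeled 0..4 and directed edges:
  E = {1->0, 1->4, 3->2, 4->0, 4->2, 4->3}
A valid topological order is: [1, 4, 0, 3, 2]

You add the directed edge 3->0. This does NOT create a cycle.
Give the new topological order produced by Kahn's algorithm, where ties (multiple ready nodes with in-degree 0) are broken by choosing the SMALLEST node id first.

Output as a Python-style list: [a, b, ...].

Answer: [1, 4, 3, 0, 2]

Derivation:
Old toposort: [1, 4, 0, 3, 2]
Added edge: 3->0
Position of 3 (3) > position of 0 (2). Must reorder: 3 must now come before 0.
Run Kahn's algorithm (break ties by smallest node id):
  initial in-degrees: [3, 0, 2, 1, 1]
  ready (indeg=0): [1]
  pop 1: indeg[0]->2; indeg[4]->0 | ready=[4] | order so far=[1]
  pop 4: indeg[0]->1; indeg[2]->1; indeg[3]->0 | ready=[3] | order so far=[1, 4]
  pop 3: indeg[0]->0; indeg[2]->0 | ready=[0, 2] | order so far=[1, 4, 3]
  pop 0: no out-edges | ready=[2] | order so far=[1, 4, 3, 0]
  pop 2: no out-edges | ready=[] | order so far=[1, 4, 3, 0, 2]
  Result: [1, 4, 3, 0, 2]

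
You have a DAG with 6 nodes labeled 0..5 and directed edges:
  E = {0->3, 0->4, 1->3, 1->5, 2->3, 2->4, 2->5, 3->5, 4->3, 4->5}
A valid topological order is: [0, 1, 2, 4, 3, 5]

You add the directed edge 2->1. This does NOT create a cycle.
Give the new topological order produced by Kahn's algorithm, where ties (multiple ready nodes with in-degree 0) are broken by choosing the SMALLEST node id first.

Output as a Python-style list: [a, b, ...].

Answer: [0, 2, 1, 4, 3, 5]

Derivation:
Old toposort: [0, 1, 2, 4, 3, 5]
Added edge: 2->1
Position of 2 (2) > position of 1 (1). Must reorder: 2 must now come before 1.
Run Kahn's algorithm (break ties by smallest node id):
  initial in-degrees: [0, 1, 0, 4, 2, 4]
  ready (indeg=0): [0, 2]
  pop 0: indeg[3]->3; indeg[4]->1 | ready=[2] | order so far=[0]
  pop 2: indeg[1]->0; indeg[3]->2; indeg[4]->0; indeg[5]->3 | ready=[1, 4] | order so far=[0, 2]
  pop 1: indeg[3]->1; indeg[5]->2 | ready=[4] | order so far=[0, 2, 1]
  pop 4: indeg[3]->0; indeg[5]->1 | ready=[3] | order so far=[0, 2, 1, 4]
  pop 3: indeg[5]->0 | ready=[5] | order so far=[0, 2, 1, 4, 3]
  pop 5: no out-edges | ready=[] | order so far=[0, 2, 1, 4, 3, 5]
  Result: [0, 2, 1, 4, 3, 5]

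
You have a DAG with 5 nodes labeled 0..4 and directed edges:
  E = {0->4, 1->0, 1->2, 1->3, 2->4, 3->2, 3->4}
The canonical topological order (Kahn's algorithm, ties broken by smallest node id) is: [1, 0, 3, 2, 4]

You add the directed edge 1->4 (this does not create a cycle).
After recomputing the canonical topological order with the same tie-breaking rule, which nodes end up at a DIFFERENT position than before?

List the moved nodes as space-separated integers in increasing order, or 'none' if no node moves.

Old toposort: [1, 0, 3, 2, 4]
Added edge 1->4
Recompute Kahn (smallest-id tiebreak):
  initial in-degrees: [1, 0, 2, 1, 4]
  ready (indeg=0): [1]
  pop 1: indeg[0]->0; indeg[2]->1; indeg[3]->0; indeg[4]->3 | ready=[0, 3] | order so far=[1]
  pop 0: indeg[4]->2 | ready=[3] | order so far=[1, 0]
  pop 3: indeg[2]->0; indeg[4]->1 | ready=[2] | order so far=[1, 0, 3]
  pop 2: indeg[4]->0 | ready=[4] | order so far=[1, 0, 3, 2]
  pop 4: no out-edges | ready=[] | order so far=[1, 0, 3, 2, 4]
New canonical toposort: [1, 0, 3, 2, 4]
Compare positions:
  Node 0: index 1 -> 1 (same)
  Node 1: index 0 -> 0 (same)
  Node 2: index 3 -> 3 (same)
  Node 3: index 2 -> 2 (same)
  Node 4: index 4 -> 4 (same)
Nodes that changed position: none

Answer: none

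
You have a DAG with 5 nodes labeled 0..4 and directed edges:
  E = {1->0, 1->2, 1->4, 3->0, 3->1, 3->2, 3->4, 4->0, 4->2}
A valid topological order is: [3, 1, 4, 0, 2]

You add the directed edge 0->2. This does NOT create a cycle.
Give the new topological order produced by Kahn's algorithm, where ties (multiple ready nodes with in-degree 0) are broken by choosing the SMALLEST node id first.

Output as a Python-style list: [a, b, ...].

Old toposort: [3, 1, 4, 0, 2]
Added edge: 0->2
Position of 0 (3) < position of 2 (4). Old order still valid.
Run Kahn's algorithm (break ties by smallest node id):
  initial in-degrees: [3, 1, 4, 0, 2]
  ready (indeg=0): [3]
  pop 3: indeg[0]->2; indeg[1]->0; indeg[2]->3; indeg[4]->1 | ready=[1] | order so far=[3]
  pop 1: indeg[0]->1; indeg[2]->2; indeg[4]->0 | ready=[4] | order so far=[3, 1]
  pop 4: indeg[0]->0; indeg[2]->1 | ready=[0] | order so far=[3, 1, 4]
  pop 0: indeg[2]->0 | ready=[2] | order so far=[3, 1, 4, 0]
  pop 2: no out-edges | ready=[] | order so far=[3, 1, 4, 0, 2]
  Result: [3, 1, 4, 0, 2]

Answer: [3, 1, 4, 0, 2]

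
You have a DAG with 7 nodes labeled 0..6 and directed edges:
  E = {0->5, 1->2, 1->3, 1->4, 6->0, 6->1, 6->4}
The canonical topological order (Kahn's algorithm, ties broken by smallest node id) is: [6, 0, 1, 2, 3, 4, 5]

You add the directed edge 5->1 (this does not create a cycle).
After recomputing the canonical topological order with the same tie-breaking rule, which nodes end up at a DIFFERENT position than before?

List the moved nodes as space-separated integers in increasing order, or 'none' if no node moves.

Old toposort: [6, 0, 1, 2, 3, 4, 5]
Added edge 5->1
Recompute Kahn (smallest-id tiebreak):
  initial in-degrees: [1, 2, 1, 1, 2, 1, 0]
  ready (indeg=0): [6]
  pop 6: indeg[0]->0; indeg[1]->1; indeg[4]->1 | ready=[0] | order so far=[6]
  pop 0: indeg[5]->0 | ready=[5] | order so far=[6, 0]
  pop 5: indeg[1]->0 | ready=[1] | order so far=[6, 0, 5]
  pop 1: indeg[2]->0; indeg[3]->0; indeg[4]->0 | ready=[2, 3, 4] | order so far=[6, 0, 5, 1]
  pop 2: no out-edges | ready=[3, 4] | order so far=[6, 0, 5, 1, 2]
  pop 3: no out-edges | ready=[4] | order so far=[6, 0, 5, 1, 2, 3]
  pop 4: no out-edges | ready=[] | order so far=[6, 0, 5, 1, 2, 3, 4]
New canonical toposort: [6, 0, 5, 1, 2, 3, 4]
Compare positions:
  Node 0: index 1 -> 1 (same)
  Node 1: index 2 -> 3 (moved)
  Node 2: index 3 -> 4 (moved)
  Node 3: index 4 -> 5 (moved)
  Node 4: index 5 -> 6 (moved)
  Node 5: index 6 -> 2 (moved)
  Node 6: index 0 -> 0 (same)
Nodes that changed position: 1 2 3 4 5

Answer: 1 2 3 4 5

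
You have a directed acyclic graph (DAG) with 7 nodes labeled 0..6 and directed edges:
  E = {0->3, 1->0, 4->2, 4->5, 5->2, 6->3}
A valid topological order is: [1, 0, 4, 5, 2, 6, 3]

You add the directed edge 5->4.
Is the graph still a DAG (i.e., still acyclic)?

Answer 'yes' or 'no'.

Answer: no

Derivation:
Given toposort: [1, 0, 4, 5, 2, 6, 3]
Position of 5: index 3; position of 4: index 2
New edge 5->4: backward (u after v in old order)
Backward edge: old toposort is now invalid. Check if this creates a cycle.
Does 4 already reach 5? Reachable from 4: [2, 4, 5]. YES -> cycle!
Still a DAG? no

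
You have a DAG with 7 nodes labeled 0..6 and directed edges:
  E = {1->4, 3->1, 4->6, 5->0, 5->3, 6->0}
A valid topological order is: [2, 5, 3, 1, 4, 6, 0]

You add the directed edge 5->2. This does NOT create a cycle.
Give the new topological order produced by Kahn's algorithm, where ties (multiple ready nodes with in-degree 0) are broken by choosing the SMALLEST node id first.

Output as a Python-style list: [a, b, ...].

Old toposort: [2, 5, 3, 1, 4, 6, 0]
Added edge: 5->2
Position of 5 (1) > position of 2 (0). Must reorder: 5 must now come before 2.
Run Kahn's algorithm (break ties by smallest node id):
  initial in-degrees: [2, 1, 1, 1, 1, 0, 1]
  ready (indeg=0): [5]
  pop 5: indeg[0]->1; indeg[2]->0; indeg[3]->0 | ready=[2, 3] | order so far=[5]
  pop 2: no out-edges | ready=[3] | order so far=[5, 2]
  pop 3: indeg[1]->0 | ready=[1] | order so far=[5, 2, 3]
  pop 1: indeg[4]->0 | ready=[4] | order so far=[5, 2, 3, 1]
  pop 4: indeg[6]->0 | ready=[6] | order so far=[5, 2, 3, 1, 4]
  pop 6: indeg[0]->0 | ready=[0] | order so far=[5, 2, 3, 1, 4, 6]
  pop 0: no out-edges | ready=[] | order so far=[5, 2, 3, 1, 4, 6, 0]
  Result: [5, 2, 3, 1, 4, 6, 0]

Answer: [5, 2, 3, 1, 4, 6, 0]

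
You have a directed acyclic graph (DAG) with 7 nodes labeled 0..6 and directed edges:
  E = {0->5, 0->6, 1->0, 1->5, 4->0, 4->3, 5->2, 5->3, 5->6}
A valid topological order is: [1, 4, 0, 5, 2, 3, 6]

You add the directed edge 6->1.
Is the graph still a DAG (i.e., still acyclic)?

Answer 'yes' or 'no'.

Given toposort: [1, 4, 0, 5, 2, 3, 6]
Position of 6: index 6; position of 1: index 0
New edge 6->1: backward (u after v in old order)
Backward edge: old toposort is now invalid. Check if this creates a cycle.
Does 1 already reach 6? Reachable from 1: [0, 1, 2, 3, 5, 6]. YES -> cycle!
Still a DAG? no

Answer: no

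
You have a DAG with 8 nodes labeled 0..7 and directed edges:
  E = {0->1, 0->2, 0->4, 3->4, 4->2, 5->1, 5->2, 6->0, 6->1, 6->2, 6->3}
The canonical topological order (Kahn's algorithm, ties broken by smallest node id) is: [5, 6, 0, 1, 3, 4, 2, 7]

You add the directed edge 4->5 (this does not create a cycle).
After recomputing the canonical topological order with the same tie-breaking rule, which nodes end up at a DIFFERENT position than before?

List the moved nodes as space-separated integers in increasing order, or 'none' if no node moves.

Answer: 0 1 3 4 5 6

Derivation:
Old toposort: [5, 6, 0, 1, 3, 4, 2, 7]
Added edge 4->5
Recompute Kahn (smallest-id tiebreak):
  initial in-degrees: [1, 3, 4, 1, 2, 1, 0, 0]
  ready (indeg=0): [6, 7]
  pop 6: indeg[0]->0; indeg[1]->2; indeg[2]->3; indeg[3]->0 | ready=[0, 3, 7] | order so far=[6]
  pop 0: indeg[1]->1; indeg[2]->2; indeg[4]->1 | ready=[3, 7] | order so far=[6, 0]
  pop 3: indeg[4]->0 | ready=[4, 7] | order so far=[6, 0, 3]
  pop 4: indeg[2]->1; indeg[5]->0 | ready=[5, 7] | order so far=[6, 0, 3, 4]
  pop 5: indeg[1]->0; indeg[2]->0 | ready=[1, 2, 7] | order so far=[6, 0, 3, 4, 5]
  pop 1: no out-edges | ready=[2, 7] | order so far=[6, 0, 3, 4, 5, 1]
  pop 2: no out-edges | ready=[7] | order so far=[6, 0, 3, 4, 5, 1, 2]
  pop 7: no out-edges | ready=[] | order so far=[6, 0, 3, 4, 5, 1, 2, 7]
New canonical toposort: [6, 0, 3, 4, 5, 1, 2, 7]
Compare positions:
  Node 0: index 2 -> 1 (moved)
  Node 1: index 3 -> 5 (moved)
  Node 2: index 6 -> 6 (same)
  Node 3: index 4 -> 2 (moved)
  Node 4: index 5 -> 3 (moved)
  Node 5: index 0 -> 4 (moved)
  Node 6: index 1 -> 0 (moved)
  Node 7: index 7 -> 7 (same)
Nodes that changed position: 0 1 3 4 5 6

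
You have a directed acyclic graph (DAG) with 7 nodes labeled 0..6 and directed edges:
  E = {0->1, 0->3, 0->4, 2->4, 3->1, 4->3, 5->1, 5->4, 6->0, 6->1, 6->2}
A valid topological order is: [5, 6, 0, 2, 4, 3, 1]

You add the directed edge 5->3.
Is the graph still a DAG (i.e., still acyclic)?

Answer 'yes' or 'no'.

Given toposort: [5, 6, 0, 2, 4, 3, 1]
Position of 5: index 0; position of 3: index 5
New edge 5->3: forward
Forward edge: respects the existing order. Still a DAG, same toposort still valid.
Still a DAG? yes

Answer: yes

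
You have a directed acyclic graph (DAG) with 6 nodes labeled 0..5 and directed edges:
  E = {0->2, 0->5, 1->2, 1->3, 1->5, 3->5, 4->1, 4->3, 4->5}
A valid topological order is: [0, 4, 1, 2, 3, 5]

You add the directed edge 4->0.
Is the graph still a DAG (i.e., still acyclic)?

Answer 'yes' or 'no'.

Answer: yes

Derivation:
Given toposort: [0, 4, 1, 2, 3, 5]
Position of 4: index 1; position of 0: index 0
New edge 4->0: backward (u after v in old order)
Backward edge: old toposort is now invalid. Check if this creates a cycle.
Does 0 already reach 4? Reachable from 0: [0, 2, 5]. NO -> still a DAG (reorder needed).
Still a DAG? yes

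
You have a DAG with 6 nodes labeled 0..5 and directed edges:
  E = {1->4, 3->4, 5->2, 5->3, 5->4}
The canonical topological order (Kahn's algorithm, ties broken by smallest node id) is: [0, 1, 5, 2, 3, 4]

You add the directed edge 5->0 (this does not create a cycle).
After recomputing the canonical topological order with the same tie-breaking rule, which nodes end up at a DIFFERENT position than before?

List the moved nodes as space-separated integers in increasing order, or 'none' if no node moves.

Answer: 0 1 5

Derivation:
Old toposort: [0, 1, 5, 2, 3, 4]
Added edge 5->0
Recompute Kahn (smallest-id tiebreak):
  initial in-degrees: [1, 0, 1, 1, 3, 0]
  ready (indeg=0): [1, 5]
  pop 1: indeg[4]->2 | ready=[5] | order so far=[1]
  pop 5: indeg[0]->0; indeg[2]->0; indeg[3]->0; indeg[4]->1 | ready=[0, 2, 3] | order so far=[1, 5]
  pop 0: no out-edges | ready=[2, 3] | order so far=[1, 5, 0]
  pop 2: no out-edges | ready=[3] | order so far=[1, 5, 0, 2]
  pop 3: indeg[4]->0 | ready=[4] | order so far=[1, 5, 0, 2, 3]
  pop 4: no out-edges | ready=[] | order so far=[1, 5, 0, 2, 3, 4]
New canonical toposort: [1, 5, 0, 2, 3, 4]
Compare positions:
  Node 0: index 0 -> 2 (moved)
  Node 1: index 1 -> 0 (moved)
  Node 2: index 3 -> 3 (same)
  Node 3: index 4 -> 4 (same)
  Node 4: index 5 -> 5 (same)
  Node 5: index 2 -> 1 (moved)
Nodes that changed position: 0 1 5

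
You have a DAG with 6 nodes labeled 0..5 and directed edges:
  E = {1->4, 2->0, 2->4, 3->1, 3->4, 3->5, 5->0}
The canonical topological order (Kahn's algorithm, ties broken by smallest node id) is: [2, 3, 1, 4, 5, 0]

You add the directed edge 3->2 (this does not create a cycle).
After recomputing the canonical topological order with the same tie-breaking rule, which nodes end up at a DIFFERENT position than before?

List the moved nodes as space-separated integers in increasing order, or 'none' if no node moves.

Old toposort: [2, 3, 1, 4, 5, 0]
Added edge 3->2
Recompute Kahn (smallest-id tiebreak):
  initial in-degrees: [2, 1, 1, 0, 3, 1]
  ready (indeg=0): [3]
  pop 3: indeg[1]->0; indeg[2]->0; indeg[4]->2; indeg[5]->0 | ready=[1, 2, 5] | order so far=[3]
  pop 1: indeg[4]->1 | ready=[2, 5] | order so far=[3, 1]
  pop 2: indeg[0]->1; indeg[4]->0 | ready=[4, 5] | order so far=[3, 1, 2]
  pop 4: no out-edges | ready=[5] | order so far=[3, 1, 2, 4]
  pop 5: indeg[0]->0 | ready=[0] | order so far=[3, 1, 2, 4, 5]
  pop 0: no out-edges | ready=[] | order so far=[3, 1, 2, 4, 5, 0]
New canonical toposort: [3, 1, 2, 4, 5, 0]
Compare positions:
  Node 0: index 5 -> 5 (same)
  Node 1: index 2 -> 1 (moved)
  Node 2: index 0 -> 2 (moved)
  Node 3: index 1 -> 0 (moved)
  Node 4: index 3 -> 3 (same)
  Node 5: index 4 -> 4 (same)
Nodes that changed position: 1 2 3

Answer: 1 2 3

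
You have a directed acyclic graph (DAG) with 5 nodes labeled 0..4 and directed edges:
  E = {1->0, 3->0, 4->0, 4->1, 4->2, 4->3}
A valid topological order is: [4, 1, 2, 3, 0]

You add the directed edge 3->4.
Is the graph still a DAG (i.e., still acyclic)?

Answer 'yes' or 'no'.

Given toposort: [4, 1, 2, 3, 0]
Position of 3: index 3; position of 4: index 0
New edge 3->4: backward (u after v in old order)
Backward edge: old toposort is now invalid. Check if this creates a cycle.
Does 4 already reach 3? Reachable from 4: [0, 1, 2, 3, 4]. YES -> cycle!
Still a DAG? no

Answer: no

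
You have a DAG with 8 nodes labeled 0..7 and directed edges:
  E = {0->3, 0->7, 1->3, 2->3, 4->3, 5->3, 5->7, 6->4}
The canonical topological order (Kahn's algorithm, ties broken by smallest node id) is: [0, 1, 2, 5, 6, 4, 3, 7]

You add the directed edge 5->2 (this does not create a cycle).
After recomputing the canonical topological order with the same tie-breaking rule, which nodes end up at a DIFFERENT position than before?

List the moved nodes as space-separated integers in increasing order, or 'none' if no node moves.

Old toposort: [0, 1, 2, 5, 6, 4, 3, 7]
Added edge 5->2
Recompute Kahn (smallest-id tiebreak):
  initial in-degrees: [0, 0, 1, 5, 1, 0, 0, 2]
  ready (indeg=0): [0, 1, 5, 6]
  pop 0: indeg[3]->4; indeg[7]->1 | ready=[1, 5, 6] | order so far=[0]
  pop 1: indeg[3]->3 | ready=[5, 6] | order so far=[0, 1]
  pop 5: indeg[2]->0; indeg[3]->2; indeg[7]->0 | ready=[2, 6, 7] | order so far=[0, 1, 5]
  pop 2: indeg[3]->1 | ready=[6, 7] | order so far=[0, 1, 5, 2]
  pop 6: indeg[4]->0 | ready=[4, 7] | order so far=[0, 1, 5, 2, 6]
  pop 4: indeg[3]->0 | ready=[3, 7] | order so far=[0, 1, 5, 2, 6, 4]
  pop 3: no out-edges | ready=[7] | order so far=[0, 1, 5, 2, 6, 4, 3]
  pop 7: no out-edges | ready=[] | order so far=[0, 1, 5, 2, 6, 4, 3, 7]
New canonical toposort: [0, 1, 5, 2, 6, 4, 3, 7]
Compare positions:
  Node 0: index 0 -> 0 (same)
  Node 1: index 1 -> 1 (same)
  Node 2: index 2 -> 3 (moved)
  Node 3: index 6 -> 6 (same)
  Node 4: index 5 -> 5 (same)
  Node 5: index 3 -> 2 (moved)
  Node 6: index 4 -> 4 (same)
  Node 7: index 7 -> 7 (same)
Nodes that changed position: 2 5

Answer: 2 5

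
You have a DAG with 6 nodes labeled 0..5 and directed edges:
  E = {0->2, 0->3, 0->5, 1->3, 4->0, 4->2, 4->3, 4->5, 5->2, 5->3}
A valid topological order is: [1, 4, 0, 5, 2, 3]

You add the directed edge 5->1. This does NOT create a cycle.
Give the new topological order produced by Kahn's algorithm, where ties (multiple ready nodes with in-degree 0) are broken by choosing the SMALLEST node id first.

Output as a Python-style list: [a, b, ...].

Answer: [4, 0, 5, 1, 2, 3]

Derivation:
Old toposort: [1, 4, 0, 5, 2, 3]
Added edge: 5->1
Position of 5 (3) > position of 1 (0). Must reorder: 5 must now come before 1.
Run Kahn's algorithm (break ties by smallest node id):
  initial in-degrees: [1, 1, 3, 4, 0, 2]
  ready (indeg=0): [4]
  pop 4: indeg[0]->0; indeg[2]->2; indeg[3]->3; indeg[5]->1 | ready=[0] | order so far=[4]
  pop 0: indeg[2]->1; indeg[3]->2; indeg[5]->0 | ready=[5] | order so far=[4, 0]
  pop 5: indeg[1]->0; indeg[2]->0; indeg[3]->1 | ready=[1, 2] | order so far=[4, 0, 5]
  pop 1: indeg[3]->0 | ready=[2, 3] | order so far=[4, 0, 5, 1]
  pop 2: no out-edges | ready=[3] | order so far=[4, 0, 5, 1, 2]
  pop 3: no out-edges | ready=[] | order so far=[4, 0, 5, 1, 2, 3]
  Result: [4, 0, 5, 1, 2, 3]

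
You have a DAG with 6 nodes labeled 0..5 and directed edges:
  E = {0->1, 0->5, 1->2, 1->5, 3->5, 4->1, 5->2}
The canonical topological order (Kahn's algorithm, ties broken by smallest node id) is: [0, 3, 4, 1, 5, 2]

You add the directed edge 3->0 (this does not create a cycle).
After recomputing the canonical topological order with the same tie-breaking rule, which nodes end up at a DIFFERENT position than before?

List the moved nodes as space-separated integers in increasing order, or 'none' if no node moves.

Answer: 0 3

Derivation:
Old toposort: [0, 3, 4, 1, 5, 2]
Added edge 3->0
Recompute Kahn (smallest-id tiebreak):
  initial in-degrees: [1, 2, 2, 0, 0, 3]
  ready (indeg=0): [3, 4]
  pop 3: indeg[0]->0; indeg[5]->2 | ready=[0, 4] | order so far=[3]
  pop 0: indeg[1]->1; indeg[5]->1 | ready=[4] | order so far=[3, 0]
  pop 4: indeg[1]->0 | ready=[1] | order so far=[3, 0, 4]
  pop 1: indeg[2]->1; indeg[5]->0 | ready=[5] | order so far=[3, 0, 4, 1]
  pop 5: indeg[2]->0 | ready=[2] | order so far=[3, 0, 4, 1, 5]
  pop 2: no out-edges | ready=[] | order so far=[3, 0, 4, 1, 5, 2]
New canonical toposort: [3, 0, 4, 1, 5, 2]
Compare positions:
  Node 0: index 0 -> 1 (moved)
  Node 1: index 3 -> 3 (same)
  Node 2: index 5 -> 5 (same)
  Node 3: index 1 -> 0 (moved)
  Node 4: index 2 -> 2 (same)
  Node 5: index 4 -> 4 (same)
Nodes that changed position: 0 3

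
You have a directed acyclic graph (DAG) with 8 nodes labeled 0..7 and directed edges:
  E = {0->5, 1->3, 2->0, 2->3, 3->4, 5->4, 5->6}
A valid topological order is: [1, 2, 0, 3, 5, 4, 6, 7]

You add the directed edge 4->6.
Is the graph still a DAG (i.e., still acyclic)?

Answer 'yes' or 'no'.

Answer: yes

Derivation:
Given toposort: [1, 2, 0, 3, 5, 4, 6, 7]
Position of 4: index 5; position of 6: index 6
New edge 4->6: forward
Forward edge: respects the existing order. Still a DAG, same toposort still valid.
Still a DAG? yes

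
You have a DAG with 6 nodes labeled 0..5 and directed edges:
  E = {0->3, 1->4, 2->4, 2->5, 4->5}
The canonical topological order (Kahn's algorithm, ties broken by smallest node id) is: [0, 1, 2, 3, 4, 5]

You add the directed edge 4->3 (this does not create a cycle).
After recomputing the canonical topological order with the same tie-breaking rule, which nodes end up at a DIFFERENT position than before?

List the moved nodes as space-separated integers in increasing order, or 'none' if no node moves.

Answer: 3 4

Derivation:
Old toposort: [0, 1, 2, 3, 4, 5]
Added edge 4->3
Recompute Kahn (smallest-id tiebreak):
  initial in-degrees: [0, 0, 0, 2, 2, 2]
  ready (indeg=0): [0, 1, 2]
  pop 0: indeg[3]->1 | ready=[1, 2] | order so far=[0]
  pop 1: indeg[4]->1 | ready=[2] | order so far=[0, 1]
  pop 2: indeg[4]->0; indeg[5]->1 | ready=[4] | order so far=[0, 1, 2]
  pop 4: indeg[3]->0; indeg[5]->0 | ready=[3, 5] | order so far=[0, 1, 2, 4]
  pop 3: no out-edges | ready=[5] | order so far=[0, 1, 2, 4, 3]
  pop 5: no out-edges | ready=[] | order so far=[0, 1, 2, 4, 3, 5]
New canonical toposort: [0, 1, 2, 4, 3, 5]
Compare positions:
  Node 0: index 0 -> 0 (same)
  Node 1: index 1 -> 1 (same)
  Node 2: index 2 -> 2 (same)
  Node 3: index 3 -> 4 (moved)
  Node 4: index 4 -> 3 (moved)
  Node 5: index 5 -> 5 (same)
Nodes that changed position: 3 4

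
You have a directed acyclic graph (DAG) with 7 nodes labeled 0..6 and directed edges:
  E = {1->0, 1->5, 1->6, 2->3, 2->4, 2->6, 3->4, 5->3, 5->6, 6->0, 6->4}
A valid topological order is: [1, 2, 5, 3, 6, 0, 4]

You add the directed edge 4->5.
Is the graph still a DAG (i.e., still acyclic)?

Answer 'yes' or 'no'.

Given toposort: [1, 2, 5, 3, 6, 0, 4]
Position of 4: index 6; position of 5: index 2
New edge 4->5: backward (u after v in old order)
Backward edge: old toposort is now invalid. Check if this creates a cycle.
Does 5 already reach 4? Reachable from 5: [0, 3, 4, 5, 6]. YES -> cycle!
Still a DAG? no

Answer: no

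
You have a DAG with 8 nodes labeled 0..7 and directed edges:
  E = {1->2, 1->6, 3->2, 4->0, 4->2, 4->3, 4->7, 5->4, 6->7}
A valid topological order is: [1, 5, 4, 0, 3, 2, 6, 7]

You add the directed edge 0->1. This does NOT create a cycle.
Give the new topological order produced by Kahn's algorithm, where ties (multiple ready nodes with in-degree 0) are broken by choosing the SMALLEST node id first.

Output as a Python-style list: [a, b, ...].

Old toposort: [1, 5, 4, 0, 3, 2, 6, 7]
Added edge: 0->1
Position of 0 (3) > position of 1 (0). Must reorder: 0 must now come before 1.
Run Kahn's algorithm (break ties by smallest node id):
  initial in-degrees: [1, 1, 3, 1, 1, 0, 1, 2]
  ready (indeg=0): [5]
  pop 5: indeg[4]->0 | ready=[4] | order so far=[5]
  pop 4: indeg[0]->0; indeg[2]->2; indeg[3]->0; indeg[7]->1 | ready=[0, 3] | order so far=[5, 4]
  pop 0: indeg[1]->0 | ready=[1, 3] | order so far=[5, 4, 0]
  pop 1: indeg[2]->1; indeg[6]->0 | ready=[3, 6] | order so far=[5, 4, 0, 1]
  pop 3: indeg[2]->0 | ready=[2, 6] | order so far=[5, 4, 0, 1, 3]
  pop 2: no out-edges | ready=[6] | order so far=[5, 4, 0, 1, 3, 2]
  pop 6: indeg[7]->0 | ready=[7] | order so far=[5, 4, 0, 1, 3, 2, 6]
  pop 7: no out-edges | ready=[] | order so far=[5, 4, 0, 1, 3, 2, 6, 7]
  Result: [5, 4, 0, 1, 3, 2, 6, 7]

Answer: [5, 4, 0, 1, 3, 2, 6, 7]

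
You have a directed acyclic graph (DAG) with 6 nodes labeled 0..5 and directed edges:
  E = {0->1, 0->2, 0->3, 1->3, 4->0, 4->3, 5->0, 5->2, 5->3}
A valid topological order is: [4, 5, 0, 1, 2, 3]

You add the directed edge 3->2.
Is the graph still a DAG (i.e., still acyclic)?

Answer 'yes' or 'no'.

Answer: yes

Derivation:
Given toposort: [4, 5, 0, 1, 2, 3]
Position of 3: index 5; position of 2: index 4
New edge 3->2: backward (u after v in old order)
Backward edge: old toposort is now invalid. Check if this creates a cycle.
Does 2 already reach 3? Reachable from 2: [2]. NO -> still a DAG (reorder needed).
Still a DAG? yes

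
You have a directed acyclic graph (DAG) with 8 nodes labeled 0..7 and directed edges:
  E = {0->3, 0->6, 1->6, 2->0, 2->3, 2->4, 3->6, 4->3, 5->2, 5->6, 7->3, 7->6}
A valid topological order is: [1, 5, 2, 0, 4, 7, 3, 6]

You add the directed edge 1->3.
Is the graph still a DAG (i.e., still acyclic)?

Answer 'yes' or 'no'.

Answer: yes

Derivation:
Given toposort: [1, 5, 2, 0, 4, 7, 3, 6]
Position of 1: index 0; position of 3: index 6
New edge 1->3: forward
Forward edge: respects the existing order. Still a DAG, same toposort still valid.
Still a DAG? yes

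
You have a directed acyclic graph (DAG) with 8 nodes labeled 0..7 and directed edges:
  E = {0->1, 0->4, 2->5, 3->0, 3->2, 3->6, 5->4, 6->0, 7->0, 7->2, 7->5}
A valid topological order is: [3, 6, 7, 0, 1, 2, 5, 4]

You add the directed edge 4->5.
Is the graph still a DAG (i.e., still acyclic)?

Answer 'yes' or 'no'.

Given toposort: [3, 6, 7, 0, 1, 2, 5, 4]
Position of 4: index 7; position of 5: index 6
New edge 4->5: backward (u after v in old order)
Backward edge: old toposort is now invalid. Check if this creates a cycle.
Does 5 already reach 4? Reachable from 5: [4, 5]. YES -> cycle!
Still a DAG? no

Answer: no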